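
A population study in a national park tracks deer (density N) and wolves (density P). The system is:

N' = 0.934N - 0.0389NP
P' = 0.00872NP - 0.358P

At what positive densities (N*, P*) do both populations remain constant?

Set dP/dt = 0 with P > 0: 0.00872N - 0.358 = 0, so N* = 0.358/0.00872 = 41.1.
Set dN/dt = 0 with N > 0: 0.934 - 0.0389P = 0, so P* = 0.934/0.0389 = 24.

N* ≈ 41.1, P* ≈ 24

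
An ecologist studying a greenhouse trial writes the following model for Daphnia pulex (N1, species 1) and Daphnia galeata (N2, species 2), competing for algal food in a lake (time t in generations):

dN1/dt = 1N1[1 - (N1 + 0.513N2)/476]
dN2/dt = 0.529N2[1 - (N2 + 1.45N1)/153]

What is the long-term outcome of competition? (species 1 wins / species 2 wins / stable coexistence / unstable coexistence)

species 1 excludes species 2

Compare the nullcline intercepts: K1/α12 = 476/0.513 = 928 > K2 = 153; K2/α21 = 153/1.45 = 106 < K1 = 476.
Since the inequalities point opposite ways, species 1 can invade but species 2 cannot.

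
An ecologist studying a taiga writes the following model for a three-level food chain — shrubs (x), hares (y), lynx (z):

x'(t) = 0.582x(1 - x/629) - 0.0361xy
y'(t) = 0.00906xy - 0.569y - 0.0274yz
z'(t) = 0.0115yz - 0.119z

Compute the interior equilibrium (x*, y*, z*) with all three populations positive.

x* ≈ 225, y* ≈ 10.3, z* ≈ 53.7

From dz/dt = 0: 0.0115y* = 0.119, so y* = 10.3.
From dx/dt = 0: 0.582(1 - x*/629) = 0.0361·10.3, giving x* = 629·(1 - 0.642) = 225.
From dy/dt = 0: 0.00906·225 - 0.569 = 0.0274z*, so z* = 1.47/0.0274 = 53.7.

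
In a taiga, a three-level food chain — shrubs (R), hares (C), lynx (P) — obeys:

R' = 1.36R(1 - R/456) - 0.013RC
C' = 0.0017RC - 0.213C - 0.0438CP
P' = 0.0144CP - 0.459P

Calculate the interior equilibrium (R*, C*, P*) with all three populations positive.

From dP/dt = 0: 0.0144C* = 0.459, so C* = 31.9.
From dR/dt = 0: 1.36(1 - R*/456) = 0.013·31.9, giving R* = 456·(1 - 0.305) = 317.
From dC/dt = 0: 0.0017·317 - 0.213 = 0.0438P*, so P* = 0.326/0.0438 = 7.44.

R* ≈ 317, C* ≈ 31.9, P* ≈ 7.44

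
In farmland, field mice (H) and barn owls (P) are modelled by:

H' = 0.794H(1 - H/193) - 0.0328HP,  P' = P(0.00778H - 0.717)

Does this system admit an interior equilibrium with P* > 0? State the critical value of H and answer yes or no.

The predator equation gives dP/dt > 0 only when H > 0.717/0.00778 = 92.2.
Without the predator, H → K = 193. Since 193 > 92.2, the predator can invade and persist.

Threshold H = 92.2; K > 92.2, so yes, the predator persists.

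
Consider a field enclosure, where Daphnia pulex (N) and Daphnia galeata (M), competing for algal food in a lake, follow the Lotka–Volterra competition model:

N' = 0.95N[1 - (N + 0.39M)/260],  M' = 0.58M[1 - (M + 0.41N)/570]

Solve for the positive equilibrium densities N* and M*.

N* ≈ 44.9, M* ≈ 552

Setting both brackets to zero gives the nullclines N + 0.39M = 260 and 0.41N + M = 570.
Substituting M = 570 - 0.41N into the first: N(1 - 0.39·0.41) = 260 - 0.39·570.
So N* = 37.7/0.84 = 44.9, and then M* = 570 - 0.41·44.9 = 552.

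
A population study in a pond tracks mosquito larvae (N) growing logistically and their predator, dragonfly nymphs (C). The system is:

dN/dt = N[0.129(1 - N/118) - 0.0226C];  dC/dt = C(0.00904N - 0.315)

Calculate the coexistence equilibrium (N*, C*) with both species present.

From dC/dt = 0 with C > 0: 0.00904N* = 0.315, so N* = 34.8.
Substitute into dN/dt = 0: 0.129(1 - 34.8/118) = 0.0226C*.
The bracket is 0.705, giving C* = 0.0909/0.0226 = 4.02.

N* ≈ 34.8, C* ≈ 4.02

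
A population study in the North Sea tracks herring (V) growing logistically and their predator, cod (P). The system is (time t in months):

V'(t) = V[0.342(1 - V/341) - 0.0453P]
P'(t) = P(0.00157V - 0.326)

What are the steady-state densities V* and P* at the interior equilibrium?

V* ≈ 208, P* ≈ 2.95

From dP/dt = 0 with P > 0: 0.00157V* = 0.326, so V* = 208.
Substitute into dV/dt = 0: 0.342(1 - 208/341) = 0.0453P*.
The bracket is 0.391, giving P* = 0.134/0.0453 = 2.95.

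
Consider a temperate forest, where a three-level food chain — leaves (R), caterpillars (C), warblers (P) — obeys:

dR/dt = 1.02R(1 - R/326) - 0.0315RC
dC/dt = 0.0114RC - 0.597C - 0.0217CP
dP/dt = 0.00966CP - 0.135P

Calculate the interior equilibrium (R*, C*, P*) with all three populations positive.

From dP/dt = 0: 0.00966C* = 0.135, so C* = 14.
From dR/dt = 0: 1.02(1 - R*/326) = 0.0315·14, giving R* = 326·(1 - 0.432) = 185.
From dC/dt = 0: 0.0114·185 - 0.597 = 0.0217P*, so P* = 1.52/0.0217 = 69.8.

R* ≈ 185, C* ≈ 14, P* ≈ 69.8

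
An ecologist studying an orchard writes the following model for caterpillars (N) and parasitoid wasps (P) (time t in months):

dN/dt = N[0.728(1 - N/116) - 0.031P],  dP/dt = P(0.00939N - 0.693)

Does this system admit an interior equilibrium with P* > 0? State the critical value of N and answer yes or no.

Threshold N = 73.8; K > 73.8, so yes, the predator persists.

The predator equation gives dP/dt > 0 only when N > 0.693/0.00939 = 73.8.
Without the predator, N → K = 116. Since 116 > 73.8, the predator can invade and persist.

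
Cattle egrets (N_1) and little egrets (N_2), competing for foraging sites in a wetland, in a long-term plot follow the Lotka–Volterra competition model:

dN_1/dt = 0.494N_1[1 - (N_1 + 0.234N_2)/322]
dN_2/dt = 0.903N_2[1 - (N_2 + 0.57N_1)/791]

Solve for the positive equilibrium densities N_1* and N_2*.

N_1* ≈ 158, N_2* ≈ 701

Setting both brackets to zero gives the nullclines N_1 + 0.234N_2 = 322 and 0.57N_1 + N_2 = 791.
Substituting N_2 = 791 - 0.57N_1 into the first: N_1(1 - 0.234·0.57) = 322 - 0.234·791.
So N_1* = 137/0.867 = 158, and then N_2* = 791 - 0.57·158 = 701.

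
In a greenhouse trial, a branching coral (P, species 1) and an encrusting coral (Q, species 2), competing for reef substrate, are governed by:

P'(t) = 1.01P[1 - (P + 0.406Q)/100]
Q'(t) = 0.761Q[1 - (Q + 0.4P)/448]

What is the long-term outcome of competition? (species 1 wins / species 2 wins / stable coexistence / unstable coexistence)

species 2 excludes species 1

Compare the nullcline intercepts: K1/α12 = 100/0.406 = 246 < K2 = 448; K2/α21 = 448/0.4 = 1120 > K1 = 100.
Since the inequalities point opposite ways, species 2 can invade but species 1 cannot.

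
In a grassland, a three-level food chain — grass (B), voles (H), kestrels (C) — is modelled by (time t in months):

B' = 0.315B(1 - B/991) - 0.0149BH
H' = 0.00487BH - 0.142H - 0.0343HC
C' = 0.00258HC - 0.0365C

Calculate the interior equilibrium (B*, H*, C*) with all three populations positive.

B* ≈ 328, H* ≈ 14.1, C* ≈ 42.4

From dC/dt = 0: 0.00258H* = 0.0365, so H* = 14.1.
From dB/dt = 0: 0.315(1 - B*/991) = 0.0149·14.1, giving B* = 991·(1 - 0.669) = 328.
From dH/dt = 0: 0.00487·328 - 0.142 = 0.0343C*, so C* = 1.45/0.0343 = 42.4.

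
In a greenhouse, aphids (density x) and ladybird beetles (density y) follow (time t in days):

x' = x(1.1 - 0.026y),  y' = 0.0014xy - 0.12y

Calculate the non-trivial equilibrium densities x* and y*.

Set dy/dt = 0 with y > 0: 0.0014x - 0.12 = 0, so x* = 0.12/0.0014 = 85.7.
Set dx/dt = 0 with x > 0: 1.1 - 0.026y = 0, so y* = 1.1/0.026 = 42.3.

x* ≈ 85.7, y* ≈ 42.3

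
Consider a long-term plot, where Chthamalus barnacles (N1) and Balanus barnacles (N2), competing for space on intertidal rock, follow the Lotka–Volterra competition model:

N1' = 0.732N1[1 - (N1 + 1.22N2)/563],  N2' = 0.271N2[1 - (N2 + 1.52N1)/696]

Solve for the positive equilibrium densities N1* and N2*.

Setting both brackets to zero gives the nullclines N1 + 1.22N2 = 563 and 1.52N1 + N2 = 696.
Substituting N2 = 696 - 1.52N1 into the first: N1(1 - 1.22·1.52) = 563 - 1.22·696.
So N1* = -286/-0.854 = 335, and then N2* = 696 - 1.52·335 = 187.

N1* ≈ 335, N2* ≈ 187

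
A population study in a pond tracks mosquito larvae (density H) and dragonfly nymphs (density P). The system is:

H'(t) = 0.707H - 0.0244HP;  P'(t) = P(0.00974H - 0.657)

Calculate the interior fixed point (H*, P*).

H* ≈ 67.5, P* ≈ 29

Set dP/dt = 0 with P > 0: 0.00974H - 0.657 = 0, so H* = 0.657/0.00974 = 67.5.
Set dH/dt = 0 with H > 0: 0.707 - 0.0244P = 0, so P* = 0.707/0.0244 = 29.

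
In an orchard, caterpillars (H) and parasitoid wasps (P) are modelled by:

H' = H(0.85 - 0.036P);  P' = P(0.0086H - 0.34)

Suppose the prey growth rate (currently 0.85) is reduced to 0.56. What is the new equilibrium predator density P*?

P* ≈ 15.6

At the interior fixed point, setting dH/dt = 0 with H > 0 fixes P* = (prey growth rate)/(HP coefficient) — independent of the other coefficients.
With the change, P* = 0.56/0.036 = 15.6; it falls from 23.6.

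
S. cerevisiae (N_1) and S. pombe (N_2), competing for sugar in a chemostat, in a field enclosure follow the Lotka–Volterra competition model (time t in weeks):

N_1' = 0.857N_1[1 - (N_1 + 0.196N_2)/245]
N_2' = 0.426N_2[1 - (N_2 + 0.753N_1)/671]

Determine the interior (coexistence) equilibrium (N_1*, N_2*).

Setting both brackets to zero gives the nullclines N_1 + 0.196N_2 = 245 and 0.753N_1 + N_2 = 671.
Substituting N_2 = 671 - 0.753N_1 into the first: N_1(1 - 0.196·0.753) = 245 - 0.196·671.
So N_1* = 113/0.852 = 133, and then N_2* = 671 - 0.753·133 = 571.

N_1* ≈ 133, N_2* ≈ 571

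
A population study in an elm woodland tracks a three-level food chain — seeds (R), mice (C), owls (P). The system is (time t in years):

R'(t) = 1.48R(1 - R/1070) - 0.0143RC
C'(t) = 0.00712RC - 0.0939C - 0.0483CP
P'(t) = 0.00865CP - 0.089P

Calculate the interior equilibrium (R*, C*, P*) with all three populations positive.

From dP/dt = 0: 0.00865C* = 0.089, so C* = 10.3.
From dR/dt = 0: 1.48(1 - R*/1070) = 0.0143·10.3, giving R* = 1070·(1 - 0.0994) = 964.
From dC/dt = 0: 0.00712·964 - 0.0939 = 0.0483P*, so P* = 6.77/0.0483 = 140.

R* ≈ 964, C* ≈ 10.3, P* ≈ 140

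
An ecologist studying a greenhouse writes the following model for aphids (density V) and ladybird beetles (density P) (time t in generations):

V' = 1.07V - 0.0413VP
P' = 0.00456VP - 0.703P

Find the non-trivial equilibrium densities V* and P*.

V* ≈ 154, P* ≈ 25.9

Set dP/dt = 0 with P > 0: 0.00456V - 0.703 = 0, so V* = 0.703/0.00456 = 154.
Set dV/dt = 0 with V > 0: 1.07 - 0.0413P = 0, so P* = 1.07/0.0413 = 25.9.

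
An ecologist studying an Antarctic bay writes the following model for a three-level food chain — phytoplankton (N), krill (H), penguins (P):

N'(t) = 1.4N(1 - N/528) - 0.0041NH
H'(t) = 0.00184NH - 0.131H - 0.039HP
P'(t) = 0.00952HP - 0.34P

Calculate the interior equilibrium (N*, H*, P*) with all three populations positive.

N* ≈ 473, H* ≈ 35.7, P* ≈ 18.9

From dP/dt = 0: 0.00952H* = 0.34, so H* = 35.7.
From dN/dt = 0: 1.4(1 - N*/528) = 0.0041·35.7, giving N* = 528·(1 - 0.105) = 473.
From dH/dt = 0: 0.00184·473 - 0.131 = 0.039P*, so P* = 0.739/0.039 = 18.9.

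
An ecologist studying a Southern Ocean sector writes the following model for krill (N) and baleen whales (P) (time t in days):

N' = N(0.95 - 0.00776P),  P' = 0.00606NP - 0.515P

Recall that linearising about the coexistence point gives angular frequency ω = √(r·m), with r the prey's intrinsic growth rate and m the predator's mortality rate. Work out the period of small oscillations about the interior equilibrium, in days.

T ≈ 8.98 days

Here r = 0.95 and m = 0.515, so r·m = 0.489.
ω = √0.489 = 0.699 per day, hence T = 2π/ω ≈ 8.98 days.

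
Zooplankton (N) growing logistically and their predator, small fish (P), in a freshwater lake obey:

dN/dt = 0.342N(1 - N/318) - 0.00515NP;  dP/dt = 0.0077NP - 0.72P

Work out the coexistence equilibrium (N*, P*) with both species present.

From dP/dt = 0 with P > 0: 0.0077N* = 0.72, so N* = 93.5.
Substitute into dN/dt = 0: 0.342(1 - 93.5/318) = 0.00515P*.
The bracket is 0.706, giving P* = 0.241/0.00515 = 46.9.

N* ≈ 93.5, P* ≈ 46.9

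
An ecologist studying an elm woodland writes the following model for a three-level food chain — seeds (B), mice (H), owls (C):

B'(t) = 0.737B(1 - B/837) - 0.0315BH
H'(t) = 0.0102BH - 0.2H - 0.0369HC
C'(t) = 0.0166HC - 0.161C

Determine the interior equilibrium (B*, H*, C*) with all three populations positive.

From dC/dt = 0: 0.0166H* = 0.161, so H* = 9.7.
From dB/dt = 0: 0.737(1 - B*/837) = 0.0315·9.7, giving B* = 837·(1 - 0.415) = 490.
From dH/dt = 0: 0.0102·490 - 0.2 = 0.0369C*, so C* = 4.8/0.0369 = 130.

B* ≈ 490, H* ≈ 9.7, C* ≈ 130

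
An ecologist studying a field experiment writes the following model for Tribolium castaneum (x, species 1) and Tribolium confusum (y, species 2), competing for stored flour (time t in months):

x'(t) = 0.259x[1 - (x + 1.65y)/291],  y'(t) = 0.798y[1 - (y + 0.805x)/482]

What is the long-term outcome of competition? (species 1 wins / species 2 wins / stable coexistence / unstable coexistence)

Compare the nullcline intercepts: K1/α12 = 291/1.65 = 176 < K2 = 482; K2/α21 = 482/0.805 = 599 > K1 = 291.
Since the inequalities point opposite ways, species 2 can invade but species 1 cannot.

species 2 excludes species 1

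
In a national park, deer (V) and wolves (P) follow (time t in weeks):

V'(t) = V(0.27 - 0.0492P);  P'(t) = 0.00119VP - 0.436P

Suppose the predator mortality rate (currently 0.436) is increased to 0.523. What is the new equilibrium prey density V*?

V* ≈ 439

At the interior fixed point, setting dP/dt = 0 with P > 0 fixes V* = (predator death rate)/(VP coefficient) — independent of the other coefficients.
With the change, V* = 0.523/0.00119 = 439; it rises from 366.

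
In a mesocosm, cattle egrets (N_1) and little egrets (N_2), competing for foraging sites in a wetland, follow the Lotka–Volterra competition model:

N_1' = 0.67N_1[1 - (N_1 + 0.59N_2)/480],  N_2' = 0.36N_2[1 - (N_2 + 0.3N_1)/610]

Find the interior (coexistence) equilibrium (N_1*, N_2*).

Setting both brackets to zero gives the nullclines N_1 + 0.59N_2 = 480 and 0.3N_1 + N_2 = 610.
Substituting N_2 = 610 - 0.3N_1 into the first: N_1(1 - 0.59·0.3) = 480 - 0.59·610.
So N_1* = 120/0.823 = 146, and then N_2* = 610 - 0.3·146 = 566.

N_1* ≈ 146, N_2* ≈ 566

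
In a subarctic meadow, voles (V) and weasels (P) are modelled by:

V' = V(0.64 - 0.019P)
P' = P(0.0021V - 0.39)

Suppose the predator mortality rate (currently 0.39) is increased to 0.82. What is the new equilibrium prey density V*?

V* ≈ 390

At the interior fixed point, setting dP/dt = 0 with P > 0 fixes V* = (predator death rate)/(VP coefficient) — independent of the other coefficients.
With the change, V* = 0.82/0.0021 = 390; it rises from 186.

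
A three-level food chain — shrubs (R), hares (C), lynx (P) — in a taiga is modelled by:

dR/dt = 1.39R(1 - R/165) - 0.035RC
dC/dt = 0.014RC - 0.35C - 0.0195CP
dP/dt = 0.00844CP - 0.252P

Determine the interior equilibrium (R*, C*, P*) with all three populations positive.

From dP/dt = 0: 0.00844C* = 0.252, so C* = 29.9.
From dR/dt = 0: 1.39(1 - R*/165) = 0.035·29.9, giving R* = 165·(1 - 0.752) = 41.
From dC/dt = 0: 0.014·41 - 0.35 = 0.0195P*, so P* = 0.223/0.0195 = 11.5.

R* ≈ 41, C* ≈ 29.9, P* ≈ 11.5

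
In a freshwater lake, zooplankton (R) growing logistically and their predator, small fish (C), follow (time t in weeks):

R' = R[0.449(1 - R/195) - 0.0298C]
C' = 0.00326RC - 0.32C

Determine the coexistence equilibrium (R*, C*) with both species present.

R* ≈ 98.2, C* ≈ 7.48

From dC/dt = 0 with C > 0: 0.00326R* = 0.32, so R* = 98.2.
Substitute into dR/dt = 0: 0.449(1 - 98.2/195) = 0.0298C*.
The bracket is 0.497, giving C* = 0.223/0.0298 = 7.48.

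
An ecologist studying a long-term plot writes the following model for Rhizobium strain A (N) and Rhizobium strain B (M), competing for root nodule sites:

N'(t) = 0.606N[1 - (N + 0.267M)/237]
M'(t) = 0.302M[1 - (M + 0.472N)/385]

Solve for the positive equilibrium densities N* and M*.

Setting both brackets to zero gives the nullclines N + 0.267M = 237 and 0.472N + M = 385.
Substituting M = 385 - 0.472N into the first: N(1 - 0.267·0.472) = 237 - 0.267·385.
So N* = 134/0.874 = 154, and then M* = 385 - 0.472·154 = 313.

N* ≈ 154, M* ≈ 313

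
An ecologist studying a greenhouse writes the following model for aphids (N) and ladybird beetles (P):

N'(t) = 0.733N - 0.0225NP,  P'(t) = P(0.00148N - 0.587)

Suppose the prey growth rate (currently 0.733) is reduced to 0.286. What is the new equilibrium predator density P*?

At the interior fixed point, setting dN/dt = 0 with N > 0 fixes P* = (prey growth rate)/(NP coefficient) — independent of the other coefficients.
With the change, P* = 0.286/0.0225 = 12.7; it falls from 32.6.

P* ≈ 12.7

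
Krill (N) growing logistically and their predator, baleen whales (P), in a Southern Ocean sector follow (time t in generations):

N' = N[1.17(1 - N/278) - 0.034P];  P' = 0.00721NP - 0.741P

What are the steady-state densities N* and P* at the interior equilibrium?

N* ≈ 103, P* ≈ 21.7

From dP/dt = 0 with P > 0: 0.00721N* = 0.741, so N* = 103.
Substitute into dN/dt = 0: 1.17(1 - 103/278) = 0.034P*.
The bracket is 0.63, giving P* = 0.737/0.034 = 21.7.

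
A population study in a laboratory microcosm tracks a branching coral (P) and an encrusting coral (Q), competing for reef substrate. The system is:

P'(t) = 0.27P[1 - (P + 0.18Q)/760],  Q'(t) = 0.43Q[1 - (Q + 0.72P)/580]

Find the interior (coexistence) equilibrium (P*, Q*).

P* ≈ 753, Q* ≈ 37.7

Setting both brackets to zero gives the nullclines P + 0.18Q = 760 and 0.72P + Q = 580.
Substituting Q = 580 - 0.72P into the first: P(1 - 0.18·0.72) = 760 - 0.18·580.
So P* = 656/0.87 = 753, and then Q* = 580 - 0.72·753 = 37.7.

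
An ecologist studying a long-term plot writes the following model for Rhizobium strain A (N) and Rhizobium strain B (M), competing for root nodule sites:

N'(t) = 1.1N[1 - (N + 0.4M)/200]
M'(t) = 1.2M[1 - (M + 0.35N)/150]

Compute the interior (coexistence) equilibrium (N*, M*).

Setting both brackets to zero gives the nullclines N + 0.4M = 200 and 0.35N + M = 150.
Substituting M = 150 - 0.35N into the first: N(1 - 0.4·0.35) = 200 - 0.4·150.
So N* = 140/0.86 = 163, and then M* = 150 - 0.35·163 = 93.

N* ≈ 163, M* ≈ 93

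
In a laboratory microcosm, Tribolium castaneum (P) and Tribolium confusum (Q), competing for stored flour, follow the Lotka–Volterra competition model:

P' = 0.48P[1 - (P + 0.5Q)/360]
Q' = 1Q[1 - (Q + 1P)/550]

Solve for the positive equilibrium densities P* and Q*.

P* ≈ 170, Q* ≈ 380

Setting both brackets to zero gives the nullclines P + 0.5Q = 360 and 1P + Q = 550.
Substituting Q = 550 - 1P into the first: P(1 - 0.5·1) = 360 - 0.5·550.
So P* = 85/0.5 = 170, and then Q* = 550 - 1·170 = 380.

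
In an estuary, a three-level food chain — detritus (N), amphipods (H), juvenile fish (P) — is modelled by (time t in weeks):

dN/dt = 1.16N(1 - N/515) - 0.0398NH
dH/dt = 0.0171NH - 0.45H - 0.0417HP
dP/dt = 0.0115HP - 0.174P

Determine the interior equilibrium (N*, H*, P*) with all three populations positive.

N* ≈ 248, H* ≈ 15.1, P* ≈ 90.8

From dP/dt = 0: 0.0115H* = 0.174, so H* = 15.1.
From dN/dt = 0: 1.16(1 - N*/515) = 0.0398·15.1, giving N* = 515·(1 - 0.519) = 248.
From dH/dt = 0: 0.0171·248 - 0.45 = 0.0417P*, so P* = 3.78/0.0417 = 90.8.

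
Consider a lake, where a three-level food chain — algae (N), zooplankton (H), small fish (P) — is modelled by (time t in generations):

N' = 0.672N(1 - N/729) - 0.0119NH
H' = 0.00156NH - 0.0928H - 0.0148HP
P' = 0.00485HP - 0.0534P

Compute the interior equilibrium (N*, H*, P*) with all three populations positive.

N* ≈ 587, H* ≈ 11, P* ≈ 55.6

From dP/dt = 0: 0.00485H* = 0.0534, so H* = 11.
From dN/dt = 0: 0.672(1 - N*/729) = 0.0119·11, giving N* = 729·(1 - 0.195) = 587.
From dH/dt = 0: 0.00156·587 - 0.0928 = 0.0148P*, so P* = 0.823/0.0148 = 55.6.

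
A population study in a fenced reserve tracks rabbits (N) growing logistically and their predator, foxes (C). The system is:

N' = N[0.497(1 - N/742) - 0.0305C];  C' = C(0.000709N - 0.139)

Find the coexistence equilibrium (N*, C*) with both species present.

N* ≈ 196, C* ≈ 12

From dC/dt = 0 with C > 0: 0.000709N* = 0.139, so N* = 196.
Substitute into dN/dt = 0: 0.497(1 - 196/742) = 0.0305C*.
The bracket is 0.736, giving C* = 0.366/0.0305 = 12.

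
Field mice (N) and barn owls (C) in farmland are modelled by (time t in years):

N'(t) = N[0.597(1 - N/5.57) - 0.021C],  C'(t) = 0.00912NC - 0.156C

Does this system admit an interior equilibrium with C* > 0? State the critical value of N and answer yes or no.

The predator equation gives dC/dt > 0 only when N > 0.156/0.00912 = 17.1.
Without the predator, N → K = 5.57. Since 5.57 < 17.1, the predator cannot invade.

Threshold N = 17.1; K < 17.1, so no, the predator goes extinct.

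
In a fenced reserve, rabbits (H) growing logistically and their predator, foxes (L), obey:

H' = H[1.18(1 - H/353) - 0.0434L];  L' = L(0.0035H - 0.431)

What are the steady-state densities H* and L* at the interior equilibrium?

From dL/dt = 0 with L > 0: 0.0035H* = 0.431, so H* = 123.
Substitute into dH/dt = 0: 1.18(1 - 123/353) = 0.0434L*.
The bracket is 0.651, giving L* = 0.768/0.0434 = 17.7.

H* ≈ 123, L* ≈ 17.7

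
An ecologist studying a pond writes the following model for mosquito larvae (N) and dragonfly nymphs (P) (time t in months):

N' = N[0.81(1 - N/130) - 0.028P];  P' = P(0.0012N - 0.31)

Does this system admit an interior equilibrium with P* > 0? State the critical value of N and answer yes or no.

Threshold N = 258; K < 258, so no, the predator goes extinct.

The predator equation gives dP/dt > 0 only when N > 0.31/0.0012 = 258.
Without the predator, N → K = 130. Since 130 < 258, the predator cannot invade.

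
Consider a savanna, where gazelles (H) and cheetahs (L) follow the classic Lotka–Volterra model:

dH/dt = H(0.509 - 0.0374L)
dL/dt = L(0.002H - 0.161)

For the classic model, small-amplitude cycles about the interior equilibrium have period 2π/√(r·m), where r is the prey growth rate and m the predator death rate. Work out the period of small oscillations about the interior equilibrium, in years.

Here r = 0.509 and m = 0.161, so r·m = 0.0819.
ω = √0.0819 = 0.286 per year, hence T = 2π/ω ≈ 21.9 years.

T ≈ 21.9 years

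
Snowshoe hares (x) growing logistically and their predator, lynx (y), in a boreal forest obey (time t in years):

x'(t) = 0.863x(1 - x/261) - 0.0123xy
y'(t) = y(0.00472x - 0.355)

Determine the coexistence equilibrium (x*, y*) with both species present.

x* ≈ 75.2, y* ≈ 49.9

From dy/dt = 0 with y > 0: 0.00472x* = 0.355, so x* = 75.2.
Substitute into dx/dt = 0: 0.863(1 - 75.2/261) = 0.0123y*.
The bracket is 0.712, giving y* = 0.614/0.0123 = 49.9.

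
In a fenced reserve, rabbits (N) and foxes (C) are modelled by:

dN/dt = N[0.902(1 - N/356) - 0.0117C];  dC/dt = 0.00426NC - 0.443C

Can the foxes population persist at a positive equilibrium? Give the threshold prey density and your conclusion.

Threshold N = 104; K > 104, so yes, the predator persists.

The predator equation gives dC/dt > 0 only when N > 0.443/0.00426 = 104.
Without the predator, N → K = 356. Since 356 > 104, the predator can invade and persist.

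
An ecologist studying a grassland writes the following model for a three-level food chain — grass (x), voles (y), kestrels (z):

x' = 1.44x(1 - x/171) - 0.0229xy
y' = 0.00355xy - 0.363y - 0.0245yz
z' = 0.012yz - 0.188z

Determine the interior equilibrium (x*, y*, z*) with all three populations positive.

x* ≈ 128, y* ≈ 15.7, z* ≈ 3.79

From dz/dt = 0: 0.012y* = 0.188, so y* = 15.7.
From dx/dt = 0: 1.44(1 - x*/171) = 0.0229·15.7, giving x* = 171·(1 - 0.249) = 128.
From dy/dt = 0: 0.00355·128 - 0.363 = 0.0245z*, so z* = 0.0928/0.0245 = 3.79.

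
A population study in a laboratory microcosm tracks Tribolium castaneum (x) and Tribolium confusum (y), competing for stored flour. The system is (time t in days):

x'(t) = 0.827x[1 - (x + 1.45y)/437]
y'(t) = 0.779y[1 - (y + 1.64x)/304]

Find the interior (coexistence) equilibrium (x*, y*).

x* ≈ 2.76, y* ≈ 299

Setting both brackets to zero gives the nullclines x + 1.45y = 437 and 1.64x + y = 304.
Substituting y = 304 - 1.64x into the first: x(1 - 1.45·1.64) = 437 - 1.45·304.
So x* = -3.8/-1.38 = 2.76, and then y* = 304 - 1.64·2.76 = 299.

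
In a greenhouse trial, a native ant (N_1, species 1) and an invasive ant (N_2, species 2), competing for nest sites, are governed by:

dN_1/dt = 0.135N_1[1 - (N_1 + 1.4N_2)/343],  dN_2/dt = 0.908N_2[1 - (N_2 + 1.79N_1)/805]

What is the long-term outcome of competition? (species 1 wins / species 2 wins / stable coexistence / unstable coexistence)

species 2 excludes species 1

Compare the nullcline intercepts: K1/α12 = 343/1.4 = 245 < K2 = 805; K2/α21 = 805/1.79 = 450 > K1 = 343.
Since the inequalities point opposite ways, species 2 can invade but species 1 cannot.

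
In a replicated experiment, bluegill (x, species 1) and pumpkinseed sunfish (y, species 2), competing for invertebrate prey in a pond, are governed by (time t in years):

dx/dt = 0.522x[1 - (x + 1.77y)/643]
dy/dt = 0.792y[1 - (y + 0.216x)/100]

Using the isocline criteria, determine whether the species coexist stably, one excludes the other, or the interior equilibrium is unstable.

Compare the nullcline intercepts: K1/α12 = 643/1.77 = 363 > K2 = 100; K2/α21 = 100/0.216 = 463 < K1 = 643.
Since the inequalities point opposite ways, species 1 can invade but species 2 cannot.

species 1 excludes species 2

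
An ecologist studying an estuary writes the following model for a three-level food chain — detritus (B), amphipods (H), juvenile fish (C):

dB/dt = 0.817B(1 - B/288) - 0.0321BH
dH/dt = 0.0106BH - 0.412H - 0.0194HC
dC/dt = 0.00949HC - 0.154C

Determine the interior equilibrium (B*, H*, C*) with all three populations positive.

From dC/dt = 0: 0.00949H* = 0.154, so H* = 16.2.
From dB/dt = 0: 0.817(1 - B*/288) = 0.0321·16.2, giving B* = 288·(1 - 0.638) = 104.
From dH/dt = 0: 0.0106·104 - 0.412 = 0.0194C*, so C* = 0.694/0.0194 = 35.8.

B* ≈ 104, H* ≈ 16.2, C* ≈ 35.8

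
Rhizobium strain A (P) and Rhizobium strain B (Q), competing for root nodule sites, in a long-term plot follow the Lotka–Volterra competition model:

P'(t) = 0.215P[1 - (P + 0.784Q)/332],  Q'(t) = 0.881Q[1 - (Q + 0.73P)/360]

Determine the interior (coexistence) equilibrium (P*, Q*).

P* ≈ 116, Q* ≈ 275

Setting both brackets to zero gives the nullclines P + 0.784Q = 332 and 0.73P + Q = 360.
Substituting Q = 360 - 0.73P into the first: P(1 - 0.784·0.73) = 332 - 0.784·360.
So P* = 49.8/0.428 = 116, and then Q* = 360 - 0.73·116 = 275.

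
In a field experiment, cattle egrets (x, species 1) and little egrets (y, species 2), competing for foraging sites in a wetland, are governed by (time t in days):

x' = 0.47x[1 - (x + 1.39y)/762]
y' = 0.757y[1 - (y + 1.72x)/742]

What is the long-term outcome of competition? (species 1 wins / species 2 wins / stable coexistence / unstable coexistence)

Compare the nullcline intercepts: K1/α12 = 762/1.39 = 548 < K2 = 742; K2/α21 = 742/1.72 = 431 < K1 = 762.
Since both are reversed, neither can invade when rare; the interior point is a saddle.

unstable coexistence (outcome depends on initial conditions)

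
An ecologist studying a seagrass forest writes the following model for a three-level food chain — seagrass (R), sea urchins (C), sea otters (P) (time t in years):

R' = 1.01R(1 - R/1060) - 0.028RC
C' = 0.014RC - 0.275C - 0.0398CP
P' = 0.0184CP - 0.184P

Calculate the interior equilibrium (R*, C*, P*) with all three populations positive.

R* ≈ 766, C* ≈ 10, P* ≈ 263

From dP/dt = 0: 0.0184C* = 0.184, so C* = 10.
From dR/dt = 0: 1.01(1 - R*/1060) = 0.028·10, giving R* = 1060·(1 - 0.277) = 766.
From dC/dt = 0: 0.014·766 - 0.275 = 0.0398P*, so P* = 10.5/0.0398 = 263.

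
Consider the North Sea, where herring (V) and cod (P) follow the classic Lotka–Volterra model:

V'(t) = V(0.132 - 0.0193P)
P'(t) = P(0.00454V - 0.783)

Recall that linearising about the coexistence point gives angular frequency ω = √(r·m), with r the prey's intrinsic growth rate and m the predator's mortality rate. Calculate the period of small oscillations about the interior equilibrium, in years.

T ≈ 19.5 years

Here r = 0.132 and m = 0.783, so r·m = 0.103.
ω = √0.103 = 0.321 per year, hence T = 2π/ω ≈ 19.5 years.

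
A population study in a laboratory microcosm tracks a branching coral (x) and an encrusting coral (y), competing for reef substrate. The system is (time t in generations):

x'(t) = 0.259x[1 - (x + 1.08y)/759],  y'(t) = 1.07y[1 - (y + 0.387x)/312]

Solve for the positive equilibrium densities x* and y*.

Setting both brackets to zero gives the nullclines x + 1.08y = 759 and 0.387x + y = 312.
Substituting y = 312 - 0.387x into the first: x(1 - 1.08·0.387) = 759 - 1.08·312.
So x* = 422/0.582 = 725, and then y* = 312 - 0.387·725 = 31.4.

x* ≈ 725, y* ≈ 31.4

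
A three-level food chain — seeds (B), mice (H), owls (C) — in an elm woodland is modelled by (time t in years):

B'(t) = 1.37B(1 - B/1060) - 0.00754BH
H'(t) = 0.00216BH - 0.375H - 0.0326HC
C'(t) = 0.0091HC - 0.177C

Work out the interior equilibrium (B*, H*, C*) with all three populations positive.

From dC/dt = 0: 0.0091H* = 0.177, so H* = 19.5.
From dB/dt = 0: 1.37(1 - B*/1060) = 0.00754·19.5, giving B* = 1060·(1 - 0.107) = 947.
From dH/dt = 0: 0.00216·947 - 0.375 = 0.0326C*, so C* = 1.67/0.0326 = 51.2.

B* ≈ 947, H* ≈ 19.5, C* ≈ 51.2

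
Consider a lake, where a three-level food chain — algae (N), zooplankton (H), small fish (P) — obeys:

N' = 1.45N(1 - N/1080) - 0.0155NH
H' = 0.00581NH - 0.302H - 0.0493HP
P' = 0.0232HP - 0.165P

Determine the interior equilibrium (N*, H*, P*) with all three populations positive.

N* ≈ 998, H* ≈ 7.11, P* ≈ 111

From dP/dt = 0: 0.0232H* = 0.165, so H* = 7.11.
From dN/dt = 0: 1.45(1 - N*/1080) = 0.0155·7.11, giving N* = 1080·(1 - 0.076) = 998.
From dH/dt = 0: 0.00581·998 - 0.302 = 0.0493P*, so P* = 5.5/0.0493 = 111.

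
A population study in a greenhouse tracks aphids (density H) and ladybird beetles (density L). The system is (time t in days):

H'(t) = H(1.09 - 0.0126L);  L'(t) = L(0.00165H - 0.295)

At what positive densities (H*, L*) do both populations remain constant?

H* ≈ 179, L* ≈ 86.5

Set dL/dt = 0 with L > 0: 0.00165H - 0.295 = 0, so H* = 0.295/0.00165 = 179.
Set dH/dt = 0 with H > 0: 1.09 - 0.0126L = 0, so L* = 1.09/0.0126 = 86.5.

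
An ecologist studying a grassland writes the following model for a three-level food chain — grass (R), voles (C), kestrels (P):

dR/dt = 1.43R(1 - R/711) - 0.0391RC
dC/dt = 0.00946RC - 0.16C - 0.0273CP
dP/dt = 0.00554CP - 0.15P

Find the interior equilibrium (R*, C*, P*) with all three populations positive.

From dP/dt = 0: 0.00554C* = 0.15, so C* = 27.1.
From dR/dt = 0: 1.43(1 - R*/711) = 0.0391·27.1, giving R* = 711·(1 - 0.74) = 185.
From dC/dt = 0: 0.00946·185 - 0.16 = 0.0273P*, so P* = 1.59/0.0273 = 58.1.

R* ≈ 185, C* ≈ 27.1, P* ≈ 58.1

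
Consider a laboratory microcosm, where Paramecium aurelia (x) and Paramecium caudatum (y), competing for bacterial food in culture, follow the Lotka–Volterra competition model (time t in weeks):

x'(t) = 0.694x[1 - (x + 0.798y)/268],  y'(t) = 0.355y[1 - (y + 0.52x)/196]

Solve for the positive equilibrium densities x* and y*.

x* ≈ 191, y* ≈ 96.8

Setting both brackets to zero gives the nullclines x + 0.798y = 268 and 0.52x + y = 196.
Substituting y = 196 - 0.52x into the first: x(1 - 0.798·0.52) = 268 - 0.798·196.
So x* = 112/0.585 = 191, and then y* = 196 - 0.52·191 = 96.8.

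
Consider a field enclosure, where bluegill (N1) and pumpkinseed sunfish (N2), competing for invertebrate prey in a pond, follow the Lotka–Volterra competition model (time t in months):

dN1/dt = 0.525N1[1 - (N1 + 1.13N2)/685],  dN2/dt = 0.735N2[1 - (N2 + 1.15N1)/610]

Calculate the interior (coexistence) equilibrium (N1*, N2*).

N1* ≈ 14.4, N2* ≈ 593

Setting both brackets to zero gives the nullclines N1 + 1.13N2 = 685 and 1.15N1 + N2 = 610.
Substituting N2 = 610 - 1.15N1 into the first: N1(1 - 1.13·1.15) = 685 - 1.13·610.
So N1* = -4.3/-0.299 = 14.4, and then N2* = 610 - 1.15·14.4 = 593.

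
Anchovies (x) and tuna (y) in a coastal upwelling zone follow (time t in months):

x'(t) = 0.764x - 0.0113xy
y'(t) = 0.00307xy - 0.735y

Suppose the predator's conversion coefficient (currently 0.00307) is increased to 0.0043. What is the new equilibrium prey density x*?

x* ≈ 171

At the interior fixed point, setting dy/dt = 0 with y > 0 fixes x* = (predator death rate)/(xy coefficient) — independent of the other coefficients.
With the change, x* = 0.735/0.0043 = 171; it falls from 239.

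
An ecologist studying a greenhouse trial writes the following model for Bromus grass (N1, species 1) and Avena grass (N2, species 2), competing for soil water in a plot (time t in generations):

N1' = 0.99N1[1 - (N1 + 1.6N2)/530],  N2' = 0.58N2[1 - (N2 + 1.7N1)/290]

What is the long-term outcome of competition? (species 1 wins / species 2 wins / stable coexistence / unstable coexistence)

Compare the nullcline intercepts: K1/α12 = 530/1.6 = 331 > K2 = 290; K2/α21 = 290/1.7 = 171 < K1 = 530.
Since the inequalities point opposite ways, species 1 can invade but species 2 cannot.

species 1 excludes species 2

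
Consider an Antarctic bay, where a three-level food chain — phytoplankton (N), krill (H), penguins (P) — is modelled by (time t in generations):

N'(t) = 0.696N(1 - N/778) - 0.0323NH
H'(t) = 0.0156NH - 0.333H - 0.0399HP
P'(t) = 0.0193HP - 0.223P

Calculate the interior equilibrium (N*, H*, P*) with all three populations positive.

From dP/dt = 0: 0.0193H* = 0.223, so H* = 11.6.
From dN/dt = 0: 0.696(1 - N*/778) = 0.0323·11.6, giving N* = 778·(1 - 0.536) = 361.
From dH/dt = 0: 0.0156·361 - 0.333 = 0.0399P*, so P* = 5.3/0.0399 = 133.

N* ≈ 361, H* ≈ 11.6, P* ≈ 133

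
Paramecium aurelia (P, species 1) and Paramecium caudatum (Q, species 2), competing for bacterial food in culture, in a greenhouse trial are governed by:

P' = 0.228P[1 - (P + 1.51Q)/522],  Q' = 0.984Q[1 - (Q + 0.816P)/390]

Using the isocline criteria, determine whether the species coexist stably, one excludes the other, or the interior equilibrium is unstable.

unstable coexistence (outcome depends on initial conditions)

Compare the nullcline intercepts: K1/α12 = 522/1.51 = 346 < K2 = 390; K2/α21 = 390/0.816 = 478 < K1 = 522.
Since both are reversed, neither can invade when rare; the interior point is a saddle.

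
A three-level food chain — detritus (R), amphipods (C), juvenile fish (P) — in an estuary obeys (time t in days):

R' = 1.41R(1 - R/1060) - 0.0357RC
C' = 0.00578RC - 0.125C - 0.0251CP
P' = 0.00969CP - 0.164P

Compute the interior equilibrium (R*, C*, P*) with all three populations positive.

From dP/dt = 0: 0.00969C* = 0.164, so C* = 16.9.
From dR/dt = 0: 1.41(1 - R*/1060) = 0.0357·16.9, giving R* = 1060·(1 - 0.429) = 606.
From dC/dt = 0: 0.00578·606 - 0.125 = 0.0251P*, so P* = 3.38/0.0251 = 135.

R* ≈ 606, C* ≈ 16.9, P* ≈ 135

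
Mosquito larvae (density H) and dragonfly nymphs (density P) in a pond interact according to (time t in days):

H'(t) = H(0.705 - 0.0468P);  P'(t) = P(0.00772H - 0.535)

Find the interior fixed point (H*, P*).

Set dP/dt = 0 with P > 0: 0.00772H - 0.535 = 0, so H* = 0.535/0.00772 = 69.3.
Set dH/dt = 0 with H > 0: 0.705 - 0.0468P = 0, so P* = 0.705/0.0468 = 15.1.

H* ≈ 69.3, P* ≈ 15.1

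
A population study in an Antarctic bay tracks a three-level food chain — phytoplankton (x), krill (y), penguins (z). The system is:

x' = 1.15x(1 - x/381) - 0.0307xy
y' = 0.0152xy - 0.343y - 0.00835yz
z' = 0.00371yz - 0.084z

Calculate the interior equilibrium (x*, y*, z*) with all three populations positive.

x* ≈ 151, y* ≈ 22.6, z* ≈ 233

From dz/dt = 0: 0.00371y* = 0.084, so y* = 22.6.
From dx/dt = 0: 1.15(1 - x*/381) = 0.0307·22.6, giving x* = 381·(1 - 0.604) = 151.
From dy/dt = 0: 0.0152·151 - 0.343 = 0.00835z*, so z* = 1.95/0.00835 = 233.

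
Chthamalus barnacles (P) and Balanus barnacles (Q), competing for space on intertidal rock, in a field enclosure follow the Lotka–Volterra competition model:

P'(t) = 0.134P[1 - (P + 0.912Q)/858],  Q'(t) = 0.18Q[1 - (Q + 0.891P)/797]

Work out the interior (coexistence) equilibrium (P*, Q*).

P* ≈ 700, Q* ≈ 174

Setting both brackets to zero gives the nullclines P + 0.912Q = 858 and 0.891P + Q = 797.
Substituting Q = 797 - 0.891P into the first: P(1 - 0.912·0.891) = 858 - 0.912·797.
So P* = 131/0.187 = 700, and then Q* = 797 - 0.891·700 = 174.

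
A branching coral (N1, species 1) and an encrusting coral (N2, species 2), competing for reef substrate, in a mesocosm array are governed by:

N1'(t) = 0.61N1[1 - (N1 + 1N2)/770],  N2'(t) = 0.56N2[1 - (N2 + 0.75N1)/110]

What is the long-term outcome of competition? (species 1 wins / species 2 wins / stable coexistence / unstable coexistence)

Compare the nullcline intercepts: K1/α12 = 770/1 = 770 > K2 = 110; K2/α21 = 110/0.75 = 147 < K1 = 770.
Since the inequalities point opposite ways, species 1 can invade but species 2 cannot.

species 1 excludes species 2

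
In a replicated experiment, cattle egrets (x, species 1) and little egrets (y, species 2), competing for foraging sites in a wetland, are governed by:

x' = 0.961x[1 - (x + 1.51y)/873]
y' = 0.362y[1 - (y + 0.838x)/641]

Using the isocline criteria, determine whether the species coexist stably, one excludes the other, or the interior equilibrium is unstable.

Compare the nullcline intercepts: K1/α12 = 873/1.51 = 578 < K2 = 641; K2/α21 = 641/0.838 = 765 < K1 = 873.
Since both are reversed, neither can invade when rare; the interior point is a saddle.

unstable coexistence (outcome depends on initial conditions)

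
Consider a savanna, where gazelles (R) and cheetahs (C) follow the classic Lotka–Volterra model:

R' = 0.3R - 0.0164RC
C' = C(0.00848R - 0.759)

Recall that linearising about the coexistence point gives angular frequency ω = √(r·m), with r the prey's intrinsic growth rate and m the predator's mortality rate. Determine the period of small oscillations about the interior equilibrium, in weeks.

T ≈ 13.2 weeks

Here r = 0.3 and m = 0.759, so r·m = 0.228.
ω = √0.228 = 0.477 per week, hence T = 2π/ω ≈ 13.2 weeks.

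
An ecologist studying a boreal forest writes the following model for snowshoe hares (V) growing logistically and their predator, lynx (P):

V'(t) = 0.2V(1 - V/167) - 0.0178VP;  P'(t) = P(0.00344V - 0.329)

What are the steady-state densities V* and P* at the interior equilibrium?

From dP/dt = 0 with P > 0: 0.00344V* = 0.329, so V* = 95.6.
Substitute into dV/dt = 0: 0.2(1 - 95.6/167) = 0.0178P*.
The bracket is 0.427, giving P* = 0.0855/0.0178 = 4.8.

V* ≈ 95.6, P* ≈ 4.8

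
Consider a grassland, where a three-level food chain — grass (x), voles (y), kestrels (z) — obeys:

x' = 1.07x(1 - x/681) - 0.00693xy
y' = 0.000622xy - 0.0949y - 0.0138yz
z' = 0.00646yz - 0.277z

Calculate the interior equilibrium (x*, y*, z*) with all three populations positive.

From dz/dt = 0: 0.00646y* = 0.277, so y* = 42.9.
From dx/dt = 0: 1.07(1 - x*/681) = 0.00693·42.9, giving x* = 681·(1 - 0.278) = 492.
From dy/dt = 0: 0.000622·492 - 0.0949 = 0.0138z*, so z* = 0.211/0.0138 = 15.3.

x* ≈ 492, y* ≈ 42.9, z* ≈ 15.3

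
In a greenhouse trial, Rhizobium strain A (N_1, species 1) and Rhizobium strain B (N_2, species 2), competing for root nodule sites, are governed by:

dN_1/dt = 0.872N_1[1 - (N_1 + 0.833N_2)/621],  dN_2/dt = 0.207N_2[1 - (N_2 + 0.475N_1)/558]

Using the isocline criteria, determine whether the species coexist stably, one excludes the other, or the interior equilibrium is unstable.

Compare the nullcline intercepts: K1/α12 = 621/0.833 = 745 > K2 = 558; K2/α21 = 558/0.475 = 1170 > K1 = 621.
Since both inequalities hold, each species can invade when rare, so the interior equilibrium is stable.

stable coexistence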